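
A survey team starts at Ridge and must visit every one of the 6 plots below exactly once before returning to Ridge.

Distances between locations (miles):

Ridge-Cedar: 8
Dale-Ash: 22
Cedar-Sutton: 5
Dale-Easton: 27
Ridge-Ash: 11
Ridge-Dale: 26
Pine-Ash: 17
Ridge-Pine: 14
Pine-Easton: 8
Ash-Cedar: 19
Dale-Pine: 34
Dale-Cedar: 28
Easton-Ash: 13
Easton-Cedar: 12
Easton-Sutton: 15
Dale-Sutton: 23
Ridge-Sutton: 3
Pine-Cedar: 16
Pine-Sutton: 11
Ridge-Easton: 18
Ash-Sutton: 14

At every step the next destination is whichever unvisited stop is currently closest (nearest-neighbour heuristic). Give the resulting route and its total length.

Ridge → [Sutton:3 / Cedar:8 / Ash:11 / Pine:14 / Easton:18 / Dale:26] → Sutton (3)
Sutton → [Cedar:5 / Pine:11 / Ash:14 / Easton:15 / Dale:23] → Cedar (5)
Cedar → [Easton:12 / Pine:16 / Ash:19 / Dale:28] → Easton (12)
Easton → [Pine:8 / Ash:13 / Dale:27] → Pine (8)
Pine → [Ash:17 / Dale:34] → Ash (17)
Ash → [Dale:22] → Dale (22)
Return Dale→Ridge: 26.
Total = 3 + 5 + 12 + 8 + 17 + 22 + 26 = 93.

Total distance 93 miles via the nearest-neighbour route Ridge → Sutton → Cedar → Easton → Pine → Ash → Dale → Ridge.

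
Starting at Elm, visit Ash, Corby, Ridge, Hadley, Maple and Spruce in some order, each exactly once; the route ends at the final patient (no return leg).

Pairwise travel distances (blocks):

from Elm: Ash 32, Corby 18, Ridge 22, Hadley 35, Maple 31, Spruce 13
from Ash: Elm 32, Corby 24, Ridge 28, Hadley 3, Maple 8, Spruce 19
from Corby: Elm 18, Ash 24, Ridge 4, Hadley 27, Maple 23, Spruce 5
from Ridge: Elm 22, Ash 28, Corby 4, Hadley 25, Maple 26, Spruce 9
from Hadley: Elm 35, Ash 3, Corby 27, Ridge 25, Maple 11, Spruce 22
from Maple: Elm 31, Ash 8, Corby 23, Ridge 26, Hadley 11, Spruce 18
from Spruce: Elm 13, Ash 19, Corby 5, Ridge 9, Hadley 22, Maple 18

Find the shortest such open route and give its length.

There are 6! = 720 possible orderings.
Elm→Ash→Corby→Ridge→Hadley→Maple→Spruce: 32+24+4+25+11+18 = 114
Elm→Ash→Corby→Ridge→Hadley→Spruce→Maple: 32+24+4+25+22+18 = 125
Elm→Ash→Corby→Ridge→Maple→Hadley→Spruce: 32+24+4+26+11+22 = 119
Elm→Ash→Corby→Ridge→Maple→Spruce→Hadley: 32+24+4+26+18+22 = 126
Elm→Ash→Corby→Ridge→Spruce→Hadley→Maple: 32+24+4+9+22+11 = 102
Elm→Ash→Corby→Ridge→Spruce→Maple→Hadley: 32+24+4+9+18+11 = 98
Elm→Ash→Corby→Hadley→Ridge→Maple→Spruce: 32+24+27+25+26+18 = 152
Elm→Ash→Corby→Hadley→Ridge→Spruce→Maple: 32+24+27+25+9+18 = 135
… (712 more)
Elm→Spruce→Corby→Ridge→Hadley→Ash→Maple: 13+5+4+25+3+8 = 58  ← best
The minimum is 58.
One shortest path: Elm → Spruce → Corby → Ridge → Hadley → Ash → Maple.

Shortest open route: 58 blocks.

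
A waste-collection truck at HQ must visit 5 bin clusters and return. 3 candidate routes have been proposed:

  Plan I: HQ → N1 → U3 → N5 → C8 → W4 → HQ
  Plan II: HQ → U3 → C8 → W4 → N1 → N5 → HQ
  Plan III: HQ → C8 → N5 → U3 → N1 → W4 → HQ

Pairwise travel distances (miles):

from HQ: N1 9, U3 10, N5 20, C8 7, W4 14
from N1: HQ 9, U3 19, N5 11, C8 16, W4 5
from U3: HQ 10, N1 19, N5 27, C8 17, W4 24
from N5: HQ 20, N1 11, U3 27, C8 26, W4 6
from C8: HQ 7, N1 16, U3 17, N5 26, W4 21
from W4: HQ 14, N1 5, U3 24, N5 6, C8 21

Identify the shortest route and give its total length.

Plan I: 9 + 19 + 27 + 26 + 21 + 14 = 116
Plan II: 10 + 17 + 21 + 5 + 11 + 20 = 84
Plan III: 7 + 26 + 27 + 19 + 5 + 14 = 98

84 miles — Plan II is the shortest.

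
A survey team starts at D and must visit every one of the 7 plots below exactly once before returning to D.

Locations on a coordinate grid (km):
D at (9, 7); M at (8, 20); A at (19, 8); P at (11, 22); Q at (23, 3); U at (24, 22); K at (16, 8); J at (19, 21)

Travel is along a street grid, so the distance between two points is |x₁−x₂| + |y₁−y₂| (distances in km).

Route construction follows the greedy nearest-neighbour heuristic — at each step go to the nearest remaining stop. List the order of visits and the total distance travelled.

At D the remaining stops are K 8, A 11, M 14, P 17, Q 18, J 24, U 30; go to K.
At K the remaining stops are A 3, Q 12, J 16, P 19, M 20, U 22; go to A.
At A the remaining stops are Q 9, J 13, U 19, P 22, M 23; go to Q.
At Q the remaining stops are U 20, J 22, P 31, M 32; go to U.
At U the remaining stops are J 6, P 13, M 18; go to J.
At J the remaining stops are P 9, M 12; go to P.
At P the remaining stops are M 5; go to M.
Return M→D: 14.
Total = 8 + 3 + 9 + 20 + 6 + 9 + 5 + 14 = 74.

Total distance 74 km via the nearest-neighbour route D → K → A → Q → U → J → P → M → D.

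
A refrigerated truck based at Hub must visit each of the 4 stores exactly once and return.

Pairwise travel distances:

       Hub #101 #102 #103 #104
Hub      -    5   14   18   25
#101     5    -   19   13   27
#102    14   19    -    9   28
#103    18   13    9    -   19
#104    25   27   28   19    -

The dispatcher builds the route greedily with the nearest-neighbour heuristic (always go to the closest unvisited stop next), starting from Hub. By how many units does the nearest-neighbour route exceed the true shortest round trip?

The nearest-neighbour route is 6 longer than optimal.

Hub: #101=5, #102=14, #103=18, #104=25 ⇒ #101
#101: #103=13, #102=19, #104=27 ⇒ #103
#103: #102=9, #104=19 ⇒ #102
#102: #104=28 ⇒ #104
NN route Hub → #101 → #103 → #102 → #104 → Hub costs 80.
Optimal: Hub → #101 → #104 → #103 → #102 → Hub costs 74 (by enumerating all 12 distinct tours).
Excess = 80 − 74 = 6.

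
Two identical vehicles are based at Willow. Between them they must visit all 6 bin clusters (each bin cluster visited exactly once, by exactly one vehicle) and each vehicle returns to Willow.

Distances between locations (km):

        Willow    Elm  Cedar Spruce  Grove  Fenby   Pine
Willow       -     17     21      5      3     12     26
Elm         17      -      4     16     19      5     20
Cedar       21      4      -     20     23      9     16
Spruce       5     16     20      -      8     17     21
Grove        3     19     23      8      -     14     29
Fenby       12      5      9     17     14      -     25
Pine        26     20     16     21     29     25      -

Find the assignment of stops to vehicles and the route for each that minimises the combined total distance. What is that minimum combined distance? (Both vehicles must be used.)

Minimum combined distance: 69 km.

Try each way of splitting the stops between the two vehicles (each non-empty) and, for each split, find the best tour for each vehicle:
  {Elm} + {Cedar, Spruce, Grove, Fenby, Pine}: 34 + 68 = 102
  {Cedar} + {Elm, Spruce, Grove, Fenby, Pine}: 42 + 68 = 110
  {Elm, Cedar} + {Spruce, Grove, Fenby, Pine}: 42 + 68 = 110
  {Spruce} + {Elm, Cedar, Grove, Fenby, Pine}: 10 + 68 = 78
  {Elm, Spruce} + {Cedar, Grove, Fenby, Pine}: 38 + 68 = 106
  {Cedar, Spruce} + {Elm, Grove, Fenby, Pine}: 46 + 68 = 114
  … (31 splits in total)
  {Grove} + {Elm, Cedar, Spruce, Fenby, Pine}: 6 + 63 = 69  ← best
Best: vehicle 1 Willow → Grove → Willow = 6; vehicle 2 Willow → Spruce → Pine → Cedar → Elm → Fenby → Willow = 63; combined 69.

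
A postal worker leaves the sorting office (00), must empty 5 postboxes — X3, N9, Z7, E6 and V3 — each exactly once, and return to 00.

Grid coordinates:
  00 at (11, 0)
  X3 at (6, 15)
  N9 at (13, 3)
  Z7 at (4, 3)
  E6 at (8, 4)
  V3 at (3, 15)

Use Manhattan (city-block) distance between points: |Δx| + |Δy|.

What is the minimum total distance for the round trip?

Minimum total distance: 50.

00→X3→N9→Z7→E6→V3→00: 20+19+9+5+16+23 = 92
00→X3→N9→Z7→V3→E6→00: 20+19+9+13+16+7 = 84
00→X3→N9→E6→Z7→V3→00: 20+19+6+5+13+23 = 86
00→X3→N9→E6→V3→Z7→00: 20+19+6+16+13+10 = 84
00→X3→N9→V3→Z7→E6→00: 20+19+22+13+5+7 = 86
00→X3→N9→V3→E6→Z7→00: 20+19+22+16+5+10 = 92
00→X3→Z7→N9→E6→V3→00: 20+14+9+6+16+23 = 88
00→X3→Z7→N9→V3→E6→00: 20+14+9+22+16+7 = 88
00→X3→Z7→E6→N9→V3→00: 20+14+5+6+22+23 = 90
00→X3→Z7→E6→V3→N9→00: 20+14+5+16+22+5 = 82
00→X3→Z7→V3→N9→E6→00: 20+14+13+22+6+7 = 82
00→X3→Z7→V3→E6→N9→00: 20+14+13+16+6+5 = 74
00→X3→E6→N9→Z7→V3→00: 20+13+6+9+13+23 = 84
00→X3→E6→N9→V3→Z7→00: 20+13+6+22+13+10 = 84
… (46 more)
00→N9→Z7→V3→X3→E6→00: 5+9+13+3+13+7 = 50  ← best
The minimum is 50.
One optimal route: 00 → N9 → Z7 → V3 → X3 → E6 → 00 (or its reverse).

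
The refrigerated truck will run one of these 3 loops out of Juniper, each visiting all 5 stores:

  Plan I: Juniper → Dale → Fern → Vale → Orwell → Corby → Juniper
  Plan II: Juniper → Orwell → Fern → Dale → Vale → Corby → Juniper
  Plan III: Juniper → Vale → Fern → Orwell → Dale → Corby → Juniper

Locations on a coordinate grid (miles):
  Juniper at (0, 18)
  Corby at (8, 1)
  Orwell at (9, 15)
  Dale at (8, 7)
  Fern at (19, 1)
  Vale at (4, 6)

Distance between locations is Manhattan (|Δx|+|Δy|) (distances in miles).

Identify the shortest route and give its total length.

Shortest is Plan II, total 92 miles.

Plan I: 19 + 17 + 20 + 14 + 15 + 25 = 110
Plan II: 12 + 24 + 17 + 5 + 9 + 25 = 92
Plan III: 16 + 20 + 24 + 9 + 6 + 25 = 100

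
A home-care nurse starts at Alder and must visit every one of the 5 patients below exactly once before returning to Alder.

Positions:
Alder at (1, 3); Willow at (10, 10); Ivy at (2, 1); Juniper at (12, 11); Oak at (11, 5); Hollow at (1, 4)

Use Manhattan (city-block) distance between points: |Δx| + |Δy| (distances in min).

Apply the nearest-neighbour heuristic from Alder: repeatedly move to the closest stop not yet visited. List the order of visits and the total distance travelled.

Nearest-neighbour total = 46 min; route Alder → Hollow → Ivy → Oak → Willow → Juniper → Alder.

Alder → [Hollow:1 / Ivy:3 / Oak:12 / Willow:16 / Juniper:19] → Hollow (1)
Hollow → [Ivy:4 / Oak:11 / Willow:15 / Juniper:18] → Ivy (4)
Ivy → [Oak:13 / Willow:17 / Juniper:20] → Oak (13)
Oak → [Willow:6 / Juniper:7] → Willow (6)
Willow → [Juniper:3] → Juniper (3)
Return Juniper→Alder: 19.
Total = 1 + 4 + 13 + 6 + 3 + 19 = 46.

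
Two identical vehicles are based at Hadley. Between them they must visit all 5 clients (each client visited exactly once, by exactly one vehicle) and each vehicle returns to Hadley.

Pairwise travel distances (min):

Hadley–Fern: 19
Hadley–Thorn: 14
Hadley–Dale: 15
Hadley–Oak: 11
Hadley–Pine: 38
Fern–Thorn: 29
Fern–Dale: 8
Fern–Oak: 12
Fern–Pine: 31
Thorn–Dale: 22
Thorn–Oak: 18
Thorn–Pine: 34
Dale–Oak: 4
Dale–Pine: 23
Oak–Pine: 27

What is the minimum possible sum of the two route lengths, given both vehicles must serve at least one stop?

Minimum combined distance: 116 min.

Check every non-empty split of the stops between the two vehicles; for each half take its own optimal tour:
  {Fern} + {Thorn, Dale, Oak, Pine}: 38 + 86 = 124
  {Thorn} + {Fern, Dale, Oak, Pine}: 28 + 88 = 116
  {Fern, Thorn} + {Dale, Oak, Pine}: 62 + 76 = 138
  {Dale} + {Fern, Thorn, Oak, Pine}: 30 + 102 = 132
  {Fern, Dale} + {Thorn, Oak, Pine}: 42 + 86 = 128
  {Thorn, Dale} + {Fern, Oak, Pine}: 51 + 88 = 139
  … (15 splits in total)
Best: vehicle 1 Hadley → Thorn → Hadley = 28; vehicle 2 Hadley → Fern → Dale → Pine → Oak → Hadley = 88; combined 116.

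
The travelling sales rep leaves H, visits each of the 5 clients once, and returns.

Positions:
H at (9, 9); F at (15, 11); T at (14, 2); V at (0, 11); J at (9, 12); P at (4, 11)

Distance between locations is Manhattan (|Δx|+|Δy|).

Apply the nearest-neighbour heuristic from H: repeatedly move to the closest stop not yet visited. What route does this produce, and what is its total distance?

From H: distances to unvisited — J=3, P=7, F=8, V=11, T=12. Nearest is J (3).
From J: distances to unvisited — P=6, F=7, V=10, T=15. Nearest is P (6).
From P: distances to unvisited — V=4, F=11, T=19. Nearest is V (4).
From V: distances to unvisited — F=15, T=23. Nearest is F (15).
From F: distances to unvisited — T=10. Nearest is T (10).
Return T→H: 12.
Total = 3 + 6 + 4 + 15 + 10 + 12 = 50.

50 along H → J → P → V → F → T → H.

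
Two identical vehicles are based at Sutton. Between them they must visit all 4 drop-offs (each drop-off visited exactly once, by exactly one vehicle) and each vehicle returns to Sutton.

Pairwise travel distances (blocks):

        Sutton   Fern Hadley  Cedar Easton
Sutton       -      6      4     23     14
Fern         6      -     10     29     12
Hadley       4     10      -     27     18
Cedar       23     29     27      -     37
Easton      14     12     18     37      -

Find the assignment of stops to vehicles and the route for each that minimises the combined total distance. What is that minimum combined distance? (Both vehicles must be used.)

Try each way of splitting the stops between the two vehicles (each non-empty) and, for each split, find the best tour for each vehicle:
  {Fern} + {Hadley, Cedar, Easton}: 12 + 82 = 94
  {Hadley} + {Fern, Cedar, Easton}: 8 + 78 = 86
  {Fern, Hadley} + {Cedar, Easton}: 20 + 74 = 94
  {Cedar} + {Fern, Hadley, Easton}: 46 + 40 = 86
  {Fern, Cedar} + {Hadley, Easton}: 58 + 36 = 94
  {Hadley, Cedar} + {Fern, Easton}: 54 + 32 = 86
  … (7 splits in total)
Best: vehicle 1 Sutton → Hadley → Sutton = 8; vehicle 2 Sutton → Fern → Easton → Cedar → Sutton = 78; combined 86.

Minimum combined distance: 86 blocks.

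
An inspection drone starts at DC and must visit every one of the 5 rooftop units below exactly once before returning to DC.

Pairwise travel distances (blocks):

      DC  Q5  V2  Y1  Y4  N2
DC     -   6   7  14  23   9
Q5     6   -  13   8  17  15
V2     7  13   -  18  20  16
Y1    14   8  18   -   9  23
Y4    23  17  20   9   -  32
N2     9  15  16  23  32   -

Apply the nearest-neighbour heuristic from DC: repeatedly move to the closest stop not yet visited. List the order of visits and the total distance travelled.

DC → [Q5:6 / V2:7 / N2:9 / Y1:14 / Y4:23] → Q5 (6)
Q5 → [Y1:8 / V2:13 / N2:15 / Y4:17] → Y1 (8)
Y1 → [Y4:9 / V2:18 / N2:23] → Y4 (9)
Y4 → [V2:20 / N2:32] → V2 (20)
V2 → [N2:16] → N2 (16)
Return N2→DC: 9.
Total = 6 + 8 + 9 + 20 + 16 + 9 = 68.

Nearest-neighbour total = 68 blocks; route DC → Q5 → Y1 → Y4 → V2 → N2 → DC.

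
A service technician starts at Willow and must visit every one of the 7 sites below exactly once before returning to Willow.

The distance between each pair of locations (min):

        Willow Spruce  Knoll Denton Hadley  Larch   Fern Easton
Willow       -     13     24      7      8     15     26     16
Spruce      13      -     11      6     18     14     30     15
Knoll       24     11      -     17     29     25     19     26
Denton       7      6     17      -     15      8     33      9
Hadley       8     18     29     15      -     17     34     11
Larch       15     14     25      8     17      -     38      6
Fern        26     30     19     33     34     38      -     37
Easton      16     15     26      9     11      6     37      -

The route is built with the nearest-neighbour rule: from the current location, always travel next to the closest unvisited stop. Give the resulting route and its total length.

Total distance 109 min via the nearest-neighbour route Willow → Denton → Spruce → Knoll → Fern → Hadley → Easton → Larch → Willow.

From Willow: distances to unvisited — Denton=7, Hadley=8, Spruce=13, Larch=15, Easton=16, Knoll=24, Fern=26. Nearest is Denton (7).
From Denton: distances to unvisited — Spruce=6, Larch=8, Easton=9, Hadley=15, Knoll=17, Fern=33. Nearest is Spruce (6).
From Spruce: distances to unvisited — Knoll=11, Larch=14, Easton=15, Hadley=18, Fern=30. Nearest is Knoll (11).
From Knoll: distances to unvisited — Fern=19, Larch=25, Easton=26, Hadley=29. Nearest is Fern (19).
From Fern: distances to unvisited — Hadley=34, Easton=37, Larch=38. Nearest is Hadley (34).
From Hadley: distances to unvisited — Easton=11, Larch=17. Nearest is Easton (11).
From Easton: distances to unvisited — Larch=6. Nearest is Larch (6).
Return Larch→Willow: 15.
Total = 7 + 6 + 11 + 19 + 34 + 11 + 6 + 15 = 109.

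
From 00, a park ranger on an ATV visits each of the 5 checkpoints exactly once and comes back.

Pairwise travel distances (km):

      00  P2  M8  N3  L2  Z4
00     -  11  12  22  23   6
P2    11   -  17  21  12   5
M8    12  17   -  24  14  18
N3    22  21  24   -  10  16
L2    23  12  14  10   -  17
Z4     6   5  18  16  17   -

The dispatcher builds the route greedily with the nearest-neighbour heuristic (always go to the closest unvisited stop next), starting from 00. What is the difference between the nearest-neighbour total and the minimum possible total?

Excess over optimum: 1 km.

From 00: Z4=6, P2=11, M8=12, N3=22, L2=23 → choose Z4 (6).
From Z4: P2=5, N3=16, L2=17, M8=18 → choose P2 (5).
From P2: L2=12, M8=17, N3=21 → choose L2 (12).
From L2: N3=10, M8=14 → choose N3 (10).
From N3: M8=24 → choose M8 (24).
NN route 00 → Z4 → P2 → L2 → N3 → M8 → 00 costs 69.
Optimal: 00 → P2 → Z4 → N3 → L2 → M8 → 00 costs 68 (by enumerating all 60 distinct tours).
Excess = 69 − 68 = 1.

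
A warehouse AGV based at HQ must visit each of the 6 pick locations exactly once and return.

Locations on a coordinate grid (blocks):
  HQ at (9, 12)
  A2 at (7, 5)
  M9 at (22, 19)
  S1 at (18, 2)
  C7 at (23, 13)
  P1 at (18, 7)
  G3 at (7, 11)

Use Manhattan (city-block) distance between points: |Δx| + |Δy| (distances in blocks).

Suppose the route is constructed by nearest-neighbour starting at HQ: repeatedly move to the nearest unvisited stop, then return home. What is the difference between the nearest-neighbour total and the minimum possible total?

From HQ: G3=3, A2=9, P1=14, C7=15, S1=19, M9=20 → choose G3 (3).
From G3: A2=6, P1=15, C7=18, S1=20, M9=23 → choose A2 (6).
From A2: P1=13, S1=14, C7=24, M9=29 → choose P1 (13).
From P1: S1=5, C7=11, M9=16 → choose S1 (5).
From S1: C7=16, M9=21 → choose C7 (16).
From C7: M9=7 → choose M9 (7).
NN route HQ → G3 → A2 → P1 → S1 → C7 → M9 → HQ costs 70.
Optimal: HQ → M9 → C7 → P1 → S1 → A2 → G3 → HQ costs 66 (by enumerating all 360 distinct tours).
Excess = 70 − 66 = 4.

Excess over optimum: 4 blocks.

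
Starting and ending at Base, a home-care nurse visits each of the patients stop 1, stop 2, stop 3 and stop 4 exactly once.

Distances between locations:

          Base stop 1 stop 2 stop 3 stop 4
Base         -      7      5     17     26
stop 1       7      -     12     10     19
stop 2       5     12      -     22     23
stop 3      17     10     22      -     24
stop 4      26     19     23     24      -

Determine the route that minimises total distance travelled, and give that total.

Base - stop 1 - stop 2 - stop 3 - stop 4 - Base: 7+12+22+24+26 = 91
Base - stop 1 - stop 2 - stop 4 - stop 3 - Base: 7+12+23+24+17 = 83
Base - stop 1 - stop 3 - stop 2 - stop 4 - Base: 7+10+22+23+26 = 88
Base - stop 1 - stop 3 - stop 4 - stop 2 - Base: 7+10+24+23+5 = 69
Base - stop 1 - stop 4 - stop 2 - stop 3 - Base: 7+19+23+22+17 = 88
Base - stop 1 - stop 4 - stop 3 - stop 2 - Base: 7+19+24+22+5 = 77
Base - stop 2 - stop 1 - stop 3 - stop 4 - Base: 5+12+10+24+26 = 77
Base - stop 2 - stop 1 - stop 4 - stop 3 - Base: 5+12+19+24+17 = 77
Base - stop 2 - stop 3 - stop 1 - stop 4 - Base: 5+22+10+19+26 = 82
Base - stop 2 - stop 4 - stop 1 - stop 3 - Base: 5+23+19+10+17 = 74
Base - stop 3 - stop 1 - stop 2 - stop 4 - Base: 17+10+12+23+26 = 88
Base - stop 3 - stop 2 - stop 1 - stop 4 - Base: 17+22+12+19+26 = 96
The minimum is 69.
One optimal route: Base → stop 1 → stop 3 → stop 4 → stop 2 → Base (or its reverse).

Shortest round trip = 69.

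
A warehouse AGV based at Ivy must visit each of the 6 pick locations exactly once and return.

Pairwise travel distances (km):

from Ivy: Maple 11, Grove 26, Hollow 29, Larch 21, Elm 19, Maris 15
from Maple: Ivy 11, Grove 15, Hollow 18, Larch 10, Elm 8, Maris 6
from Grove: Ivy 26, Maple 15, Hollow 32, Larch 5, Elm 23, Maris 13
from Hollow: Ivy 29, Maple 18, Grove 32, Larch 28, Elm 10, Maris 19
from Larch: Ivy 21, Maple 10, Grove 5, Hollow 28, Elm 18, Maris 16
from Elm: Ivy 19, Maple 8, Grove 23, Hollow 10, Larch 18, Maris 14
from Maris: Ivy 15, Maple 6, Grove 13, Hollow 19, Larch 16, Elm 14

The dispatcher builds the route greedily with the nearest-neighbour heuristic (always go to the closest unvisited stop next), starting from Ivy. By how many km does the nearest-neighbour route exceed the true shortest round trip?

Excess over optimum: 5 km.

From Ivy: Maple=11, Maris=15, Elm=19, Larch=21, Grove=26, Hollow=29 → choose Maple (11).
From Maple: Maris=6, Elm=8, Larch=10, Grove=15, Hollow=18 → choose Maris (6).
From Maris: Grove=13, Elm=14, Larch=16, Hollow=19 → choose Grove (13).
From Grove: Larch=5, Elm=23, Hollow=32 → choose Larch (5).
From Larch: Elm=18, Hollow=28 → choose Elm (18).
From Elm: Hollow=10 → choose Hollow (10).
NN route Ivy → Maple → Maris → Grove → Larch → Elm → Hollow → Ivy costs 92.
Optimal: Ivy → Maple → Larch → Grove → Maris → Hollow → Elm → Ivy costs 87 (by enumerating all 360 distinct tours).
Excess = 92 − 87 = 5.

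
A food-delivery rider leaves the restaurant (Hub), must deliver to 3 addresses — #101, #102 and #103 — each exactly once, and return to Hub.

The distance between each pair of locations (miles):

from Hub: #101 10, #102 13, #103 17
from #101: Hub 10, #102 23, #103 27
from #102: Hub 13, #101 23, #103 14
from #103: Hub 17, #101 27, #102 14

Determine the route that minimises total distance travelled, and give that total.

There are 3 distinct closed tours to check (reversals are equivalent).
Hub-#101-#102-#103-Hub: 10+23+14+17 = 64
Hub-#101-#103-#102-Hub: 10+27+14+13 = 64
Hub-#102-#101-#103-Hub: 13+23+27+17 = 80
The minimum is 64.
One optimal route: Hub → #101 → #102 → #103 → Hub (or its reverse).

64 miles — the shortest possible round trip.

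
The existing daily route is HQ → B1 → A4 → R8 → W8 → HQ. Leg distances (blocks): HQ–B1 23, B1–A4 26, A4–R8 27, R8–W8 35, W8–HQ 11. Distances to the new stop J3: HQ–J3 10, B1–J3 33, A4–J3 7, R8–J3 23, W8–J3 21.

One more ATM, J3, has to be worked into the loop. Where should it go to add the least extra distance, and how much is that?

Insertion cost between consecutive stops i–j is d(i,J3) + d(J3,j) − d(i,j):
  between HQ and B1: 10 + 33 − 23 = 20
  between B1 and A4: 33 + 7 − 26 = 14
  between A4 and R8: 7 + 23 − 27 = 3
  between R8 and W8: 23 + 21 − 35 = 9
  between W8 and HQ: 21 + 10 − 11 = 20
Cheapest insertion is between A4 and R8, adding 3.
New total = 122 + 3 = 125.

Minimum extra distance: 3 blocks, inserting J3 between A4 and R8.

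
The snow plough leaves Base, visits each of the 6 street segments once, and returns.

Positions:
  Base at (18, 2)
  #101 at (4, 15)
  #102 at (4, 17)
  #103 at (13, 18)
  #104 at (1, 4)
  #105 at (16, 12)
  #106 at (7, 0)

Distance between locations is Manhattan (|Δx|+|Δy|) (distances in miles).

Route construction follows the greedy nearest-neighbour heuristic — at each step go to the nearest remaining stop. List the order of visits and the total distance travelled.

At Base the remaining stops are #105 12, #106 13, #104 19, #103 21, #101 27, #102 29; go to #105.
At #105 the remaining stops are #103 9, #101 15, #102 17, #106 21, #104 23; go to #103.
At #103 the remaining stops are #102 10, #101 12, #106 24, #104 26; go to #102.
At #102 the remaining stops are #101 2, #104 16, #106 20; go to #101.
At #101 the remaining stops are #104 14, #106 18; go to #104.
At #104 the remaining stops are #106 10; go to #106.
Return #106→Base: 13.
Total = 12 + 9 + 10 + 2 + 14 + 10 + 13 = 70.

Total distance 70 miles via the nearest-neighbour route Base → #105 → #103 → #102 → #101 → #104 → #106 → Base.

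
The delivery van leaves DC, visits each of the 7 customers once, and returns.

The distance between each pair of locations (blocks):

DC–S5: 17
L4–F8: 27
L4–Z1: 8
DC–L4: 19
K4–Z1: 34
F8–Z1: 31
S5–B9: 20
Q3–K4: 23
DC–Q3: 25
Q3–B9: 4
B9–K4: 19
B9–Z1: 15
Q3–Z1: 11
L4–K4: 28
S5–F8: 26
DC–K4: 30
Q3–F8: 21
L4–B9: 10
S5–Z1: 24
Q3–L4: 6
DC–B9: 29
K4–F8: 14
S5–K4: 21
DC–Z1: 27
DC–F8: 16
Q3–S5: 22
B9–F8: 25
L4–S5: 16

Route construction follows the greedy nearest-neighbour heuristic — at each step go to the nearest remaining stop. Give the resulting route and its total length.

DC → [F8:16 / S5:17 / L4:19 / Q3:25 / Z1:27 / B9:29 / K4:30] → F8 (16)
F8 → [K4:14 / Q3:21 / B9:25 / S5:26 / L4:27 / Z1:31] → K4 (14)
K4 → [B9:19 / S5:21 / Q3:23 / L4:28 / Z1:34] → B9 (19)
B9 → [Q3:4 / L4:10 / Z1:15 / S5:20] → Q3 (4)
Q3 → [L4:6 / Z1:11 / S5:22] → L4 (6)
L4 → [Z1:8 / S5:16] → Z1 (8)
Z1 → [S5:24] → S5 (24)
Return S5→DC: 17.
Total = 16 + 14 + 19 + 4 + 6 + 8 + 24 + 17 = 108.

Total distance 108 blocks via the nearest-neighbour route DC → F8 → K4 → B9 → Q3 → L4 → Z1 → S5 → DC.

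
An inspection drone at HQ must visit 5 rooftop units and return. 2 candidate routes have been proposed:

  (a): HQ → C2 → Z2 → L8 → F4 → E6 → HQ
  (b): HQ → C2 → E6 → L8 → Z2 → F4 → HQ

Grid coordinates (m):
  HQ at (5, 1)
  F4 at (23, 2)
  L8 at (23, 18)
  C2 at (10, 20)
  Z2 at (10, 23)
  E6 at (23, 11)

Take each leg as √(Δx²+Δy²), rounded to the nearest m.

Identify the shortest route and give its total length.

(a): 20 + 3 + 14 + 16 + 9 + 21 = 83
(b): 20 + 16 + 7 + 14 + 25 + 18 = 100

Shortest is (a), total 83 m.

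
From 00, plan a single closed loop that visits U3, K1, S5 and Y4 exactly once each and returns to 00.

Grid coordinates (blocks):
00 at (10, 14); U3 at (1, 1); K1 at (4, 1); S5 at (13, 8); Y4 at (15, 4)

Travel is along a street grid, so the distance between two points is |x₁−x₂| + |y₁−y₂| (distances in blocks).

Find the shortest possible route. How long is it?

Minimum total distance: 54 blocks.

00 → U3 → K1 → S5 → Y4 → 00: 22+3+16+6+15 = 62
00 → U3 → K1 → Y4 → S5 → 00: 22+3+14+6+9 = 54
00 → U3 → S5 → K1 → Y4 → 00: 22+19+16+14+15 = 86
00 → U3 → S5 → Y4 → K1 → 00: 22+19+6+14+19 = 80
00 → U3 → Y4 → K1 → S5 → 00: 22+17+14+16+9 = 78
00 → U3 → Y4 → S5 → K1 → 00: 22+17+6+16+19 = 80
00 → K1 → U3 → S5 → Y4 → 00: 19+3+19+6+15 = 62
00 → K1 → U3 → Y4 → S5 → 00: 19+3+17+6+9 = 54
00 → K1 → S5 → U3 → Y4 → 00: 19+16+19+17+15 = 86
00 → K1 → Y4 → U3 → S5 → 00: 19+14+17+19+9 = 78
00 → S5 → U3 → K1 → Y4 → 00: 9+19+3+14+15 = 60
00 → S5 → K1 → U3 → Y4 → 00: 9+16+3+17+15 = 60
The minimum is 54.
One optimal route: 00 → U3 → K1 → Y4 → S5 → 00 (or its reverse).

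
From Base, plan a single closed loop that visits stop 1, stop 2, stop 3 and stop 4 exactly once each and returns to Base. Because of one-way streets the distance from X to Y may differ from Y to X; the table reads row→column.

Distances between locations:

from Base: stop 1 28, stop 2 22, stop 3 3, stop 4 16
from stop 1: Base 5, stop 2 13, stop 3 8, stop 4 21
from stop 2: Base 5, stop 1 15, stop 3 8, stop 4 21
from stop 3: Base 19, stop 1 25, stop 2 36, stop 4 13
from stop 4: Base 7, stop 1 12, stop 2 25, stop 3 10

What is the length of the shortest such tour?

Base - stop 1 - stop 2 - stop 3 - stop 4 - Base: 28+13+8+13+7 = 69
Base - stop 1 - stop 2 - stop 4 - stop 3 - Base: 28+13+21+10+19 = 91
Base - stop 1 - stop 3 - stop 2 - stop 4 - Base: 28+8+36+21+7 = 100
Base - stop 1 - stop 3 - stop 4 - stop 2 - Base: 28+8+13+25+5 = 79
Base - stop 1 - stop 4 - stop 2 - stop 3 - Base: 28+21+25+8+19 = 101
Base - stop 1 - stop 4 - stop 3 - stop 2 - Base: 28+21+10+36+5 = 100
Base - stop 2 - stop 1 - stop 3 - stop 4 - Base: 22+15+8+13+7 = 65
Base - stop 2 - stop 1 - stop 4 - stop 3 - Base: 22+15+21+10+19 = 87
Base - stop 2 - stop 3 - stop 1 - stop 4 - Base: 22+8+25+21+7 = 83
Base - stop 2 - stop 3 - stop 4 - stop 1 - Base: 22+8+13+12+5 = 60
Base - stop 2 - stop 4 - stop 1 - stop 3 - Base: 22+21+12+8+19 = 82
Base - stop 2 - stop 4 - stop 3 - stop 1 - Base: 22+21+10+25+5 = 83
Base - stop 3 - stop 1 - stop 2 - stop 4 - Base: 3+25+13+21+7 = 69
Base - stop 3 - stop 1 - stop 4 - stop 2 - Base: 3+25+21+25+5 = 79
… (10 more)
Base - stop 3 - stop 4 - stop 1 - stop 2 - Base: 3+13+12+13+5 = 46  ← best
The minimum is 46.
One optimal route: Base → stop 3 → stop 4 → stop 1 → stop 2 → Base.

46 — the shortest possible round trip.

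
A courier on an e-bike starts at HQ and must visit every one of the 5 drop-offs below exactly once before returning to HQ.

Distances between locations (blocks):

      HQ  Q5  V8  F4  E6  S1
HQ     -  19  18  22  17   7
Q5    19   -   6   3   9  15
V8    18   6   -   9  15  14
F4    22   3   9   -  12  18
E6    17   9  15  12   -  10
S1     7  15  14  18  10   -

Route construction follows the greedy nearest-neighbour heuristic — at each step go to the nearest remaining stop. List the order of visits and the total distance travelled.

Nearest-neighbour total = 56 blocks; route HQ → S1 → E6 → Q5 → F4 → V8 → HQ.

From HQ: distances to unvisited — S1=7, E6=17, V8=18, Q5=19, F4=22. Nearest is S1 (7).
From S1: distances to unvisited — E6=10, V8=14, Q5=15, F4=18. Nearest is E6 (10).
From E6: distances to unvisited — Q5=9, F4=12, V8=15. Nearest is Q5 (9).
From Q5: distances to unvisited — F4=3, V8=6. Nearest is F4 (3).
From F4: distances to unvisited — V8=9. Nearest is V8 (9).
Return V8→HQ: 18.
Total = 7 + 10 + 9 + 3 + 9 + 18 = 56.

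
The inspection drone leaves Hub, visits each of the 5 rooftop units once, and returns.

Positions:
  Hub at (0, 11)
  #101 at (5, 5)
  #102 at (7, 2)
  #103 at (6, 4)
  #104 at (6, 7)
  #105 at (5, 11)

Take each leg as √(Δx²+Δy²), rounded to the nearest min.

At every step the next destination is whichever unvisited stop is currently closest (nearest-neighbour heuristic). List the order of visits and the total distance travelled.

Nearest-neighbour total = 25 min; route Hub → #105 → #104 → #101 → #103 → #102 → Hub.

Hub → [#105:5 / #104:7 / #101:8 / #103:9 / #102:11] → #105 (5)
#105 → [#104:4 / #101:6 / #103:7 / #102:9] → #104 (4)
#104 → [#101:2 / #103:3 / #102:5] → #101 (2)
#101 → [#103:1 / #102:4] → #103 (1)
#103 → [#102:2] → #102 (2)
Return #102→Hub: 11.
Total = 5 + 4 + 2 + 1 + 2 + 11 = 25.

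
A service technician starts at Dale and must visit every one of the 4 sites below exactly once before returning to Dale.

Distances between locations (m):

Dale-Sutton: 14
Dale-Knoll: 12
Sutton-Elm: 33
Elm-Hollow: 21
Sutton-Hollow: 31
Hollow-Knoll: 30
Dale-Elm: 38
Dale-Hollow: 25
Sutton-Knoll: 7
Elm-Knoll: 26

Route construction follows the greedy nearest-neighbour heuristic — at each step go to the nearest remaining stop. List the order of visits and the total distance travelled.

At Dale the remaining stops are Knoll 12, Sutton 14, Hollow 25, Elm 38; go to Knoll.
At Knoll the remaining stops are Sutton 7, Elm 26, Hollow 30; go to Sutton.
At Sutton the remaining stops are Hollow 31, Elm 33; go to Hollow.
At Hollow the remaining stops are Elm 21; go to Elm.
Return Elm→Dale: 38.
Total = 12 + 7 + 31 + 21 + 38 = 109.

109 m along Dale → Knoll → Sutton → Hollow → Elm → Dale.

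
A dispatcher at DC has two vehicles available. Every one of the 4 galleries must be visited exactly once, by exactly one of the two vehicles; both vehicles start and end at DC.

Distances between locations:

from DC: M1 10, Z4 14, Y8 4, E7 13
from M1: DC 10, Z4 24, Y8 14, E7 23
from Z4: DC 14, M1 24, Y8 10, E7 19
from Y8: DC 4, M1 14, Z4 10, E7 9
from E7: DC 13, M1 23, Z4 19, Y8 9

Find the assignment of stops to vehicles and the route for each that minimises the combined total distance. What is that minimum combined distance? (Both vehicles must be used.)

66 — the smallest possible combined total.

There are 2^3 − 1 = 7 ways to divide the 4 stops into two non-empty groups. For each, the best each vehicle can do is its own shortest tour through its group:
  {M1} + {Z4, Y8, E7}: 20 + 46 = 66
  {Z4} + {M1, Y8, E7}: 28 + 46 = 74
  {M1, Z4} + {Y8, E7}: 48 + 26 = 74
  {Y8} + {M1, Z4, E7}: 8 + 66 = 74
  {M1, Y8} + {Z4, E7}: 28 + 46 = 74
  {Z4, Y8} + {M1, E7}: 28 + 46 = 74
  … (7 splits in total)
Best: vehicle 1 DC → M1 → DC = 20; vehicle 2 DC → Z4 → Y8 → E7 → DC = 46; combined 66.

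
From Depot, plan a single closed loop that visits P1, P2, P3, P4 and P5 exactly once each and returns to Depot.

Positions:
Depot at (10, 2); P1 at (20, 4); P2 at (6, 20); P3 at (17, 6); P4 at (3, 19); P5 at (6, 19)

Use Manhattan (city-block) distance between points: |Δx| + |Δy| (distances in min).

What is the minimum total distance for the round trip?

With 5 stops there are 5!/2 = 60 distinct round trips (a route and its reverse cost the same).
Depot-P1-P2-P3-P4-P5-Depot: 12+30+25+27+3+21 = 118
Depot-P1-P2-P3-P5-P4-Depot: 12+30+25+24+3+24 = 118
Depot-P1-P2-P4-P3-P5-Depot: 12+30+4+27+24+21 = 118
Depot-P1-P2-P4-P5-P3-Depot: 12+30+4+3+24+11 = 84
Depot-P1-P2-P5-P3-P4-Depot: 12+30+1+24+27+24 = 118
Depot-P1-P2-P5-P4-P3-Depot: 12+30+1+3+27+11 = 84
Depot-P1-P3-P2-P4-P5-Depot: 12+5+25+4+3+21 = 70
Depot-P1-P3-P2-P5-P4-Depot: 12+5+25+1+3+24 = 70
Depot-P1-P3-P4-P2-P5-Depot: 12+5+27+4+1+21 = 70
Depot-P1-P3-P4-P5-P2-Depot: 12+5+27+3+1+22 = 70
Depot-P1-P3-P5-P2-P4-Depot: 12+5+24+1+4+24 = 70
Depot-P1-P3-P5-P4-P2-Depot: 12+5+24+3+4+22 = 70
Depot-P1-P4-P2-P3-P5-Depot: 12+32+4+25+24+21 = 118
Depot-P1-P4-P2-P5-P3-Depot: 12+32+4+1+24+11 = 84
… (46 more)
The minimum is 70.
One optimal route: Depot → P1 → P3 → P2 → P4 → P5 → Depot (or its reverse).

Shortest round trip = 70 min.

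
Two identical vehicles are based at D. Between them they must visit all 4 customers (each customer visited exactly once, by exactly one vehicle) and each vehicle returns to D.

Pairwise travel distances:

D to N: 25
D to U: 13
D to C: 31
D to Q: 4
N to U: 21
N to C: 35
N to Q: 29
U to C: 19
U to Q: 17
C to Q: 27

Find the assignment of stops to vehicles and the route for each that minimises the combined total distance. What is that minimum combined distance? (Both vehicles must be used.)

Try each way of splitting the stops between the two vehicles (each non-empty) and, for each split, find the best tour for each vehicle:
  {N} + {U, C, Q}: 50 + 63 = 113
  {U} + {N, C, Q}: 26 + 91 = 117
  {N, U} + {C, Q}: 59 + 62 = 121
  {C} + {N, U, Q}: 62 + 67 = 129
  {N, C} + {U, Q}: 91 + 34 = 125
  {U, C} + {N, Q}: 63 + 58 = 121
  … (7 splits in total)
  {N, U, C} + {Q}: 92 + 8 = 100  ← best
Best: vehicle 1 D → N → C → U → D = 92; vehicle 2 D → Q → D = 8; combined 100.

100 — the smallest possible combined total.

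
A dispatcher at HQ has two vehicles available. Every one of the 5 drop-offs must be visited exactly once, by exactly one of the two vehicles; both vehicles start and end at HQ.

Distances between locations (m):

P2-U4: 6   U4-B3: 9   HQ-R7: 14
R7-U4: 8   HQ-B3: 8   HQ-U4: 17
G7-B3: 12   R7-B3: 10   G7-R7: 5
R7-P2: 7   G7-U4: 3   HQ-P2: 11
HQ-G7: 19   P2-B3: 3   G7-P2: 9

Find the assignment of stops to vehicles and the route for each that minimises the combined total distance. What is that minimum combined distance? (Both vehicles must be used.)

55 m — the smallest possible combined total.

Check every non-empty split of the stops between the two vehicles; for each half take its own optimal tour:
  {G7} + {R7, P2, U4, B3}: 38 + 39 = 77
  {R7} + {G7, P2, U4, B3}: 28 + 39 = 67
  {G7, R7} + {P2, U4, B3}: 38 + 34 = 72
  {P2} + {G7, R7, U4, B3}: 22 + 39 = 61
  {G7, P2} + {R7, U4, B3}: 39 + 39 = 78
  {R7, P2} + {G7, U4, B3}: 32 + 39 = 71
  … (15 splits in total)
  {G7, R7, P2, U4} + {B3}: 39 + 16 = 55  ← best
Best: vehicle 1 HQ → R7 → G7 → U4 → P2 → HQ = 39; vehicle 2 HQ → B3 → HQ = 16; combined 55.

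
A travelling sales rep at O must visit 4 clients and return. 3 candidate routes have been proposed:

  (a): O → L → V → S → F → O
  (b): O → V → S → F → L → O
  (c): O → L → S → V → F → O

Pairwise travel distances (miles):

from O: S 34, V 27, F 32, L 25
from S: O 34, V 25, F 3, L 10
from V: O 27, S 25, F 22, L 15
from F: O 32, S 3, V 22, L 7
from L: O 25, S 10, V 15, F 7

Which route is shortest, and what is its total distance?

87 miles — (b) is the shortest.

(a): 25 + 15 + 25 + 3 + 32 = 100
(b): 27 + 25 + 3 + 7 + 25 = 87
(c): 25 + 10 + 25 + 22 + 32 = 114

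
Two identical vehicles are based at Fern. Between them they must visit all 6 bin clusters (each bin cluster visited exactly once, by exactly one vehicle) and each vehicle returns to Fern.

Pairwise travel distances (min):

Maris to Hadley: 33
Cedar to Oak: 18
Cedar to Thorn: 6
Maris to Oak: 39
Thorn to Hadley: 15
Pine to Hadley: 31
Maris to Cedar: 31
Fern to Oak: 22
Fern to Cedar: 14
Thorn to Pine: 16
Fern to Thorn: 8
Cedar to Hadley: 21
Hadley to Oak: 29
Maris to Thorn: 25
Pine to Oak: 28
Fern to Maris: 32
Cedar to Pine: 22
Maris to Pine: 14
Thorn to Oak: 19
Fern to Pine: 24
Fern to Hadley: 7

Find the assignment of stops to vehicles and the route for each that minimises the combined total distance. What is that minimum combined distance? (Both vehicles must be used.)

Try each way of splitting the stops between the two vehicles (each non-empty) and, for each split, find the best tour for each vehicle:
  {Maris} + {Cedar, Thorn, Pine, Hadley, Oak}: 64 + 98 = 162
  {Cedar} + {Maris, Thorn, Pine, Hadley, Oak}: 28 + 109 = 137
  {Maris, Cedar} + {Thorn, Pine, Hadley, Oak}: 77 + 88 = 165
  {Thorn} + {Maris, Cedar, Pine, Hadley, Oak}: 16 + 114 = 130
  {Maris, Thorn} + {Cedar, Pine, Hadley, Oak}: 65 + 98 = 163
  {Cedar, Thorn} + {Maris, Pine, Hadley, Oak}: 28 + 104 = 132
  … (31 splits in total)
  {Hadley} + {Maris, Cedar, Thorn, Pine, Oak}: 14 + 106 = 120  ← best
Best: vehicle 1 Fern → Hadley → Fern = 14; vehicle 2 Fern → Maris → Pine → Oak → Cedar → Thorn → Fern = 106; combined 120.

120 min — the smallest possible combined total.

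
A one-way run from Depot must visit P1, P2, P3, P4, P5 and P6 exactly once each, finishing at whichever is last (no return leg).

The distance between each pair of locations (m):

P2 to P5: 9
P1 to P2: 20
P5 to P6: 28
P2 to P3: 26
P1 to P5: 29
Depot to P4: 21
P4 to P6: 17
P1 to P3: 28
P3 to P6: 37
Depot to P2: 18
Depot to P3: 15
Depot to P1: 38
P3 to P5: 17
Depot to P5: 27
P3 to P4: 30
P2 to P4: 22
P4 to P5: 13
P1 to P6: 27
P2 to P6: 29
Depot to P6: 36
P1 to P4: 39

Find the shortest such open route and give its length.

Shortest open route: 102 m.

There are 6! = 720 possible orderings.
Depot→P1→P2→P3→P4→P5→P6: 38+20+26+30+13+28 = 155
Depot→P1→P2→P3→P4→P6→P5: 38+20+26+30+17+28 = 159
Depot→P1→P2→P3→P5→P4→P6: 38+20+26+17+13+17 = 131
Depot→P1→P2→P3→P5→P6→P4: 38+20+26+17+28+17 = 146
Depot→P1→P2→P3→P6→P4→P5: 38+20+26+37+17+13 = 151
Depot→P1→P2→P3→P6→P5→P4: 38+20+26+37+28+13 = 162
Depot→P1→P2→P4→P3→P5→P6: 38+20+22+30+17+28 = 155
Depot→P1→P2→P4→P3→P6→P5: 38+20+22+30+37+28 = 175
… (712 more)
Depot→P3→P1→P2→P5→P4→P6: 15+28+20+9+13+17 = 102  ← best
The minimum is 102.
One shortest path: Depot → P3 → P1 → P2 → P5 → P4 → P6.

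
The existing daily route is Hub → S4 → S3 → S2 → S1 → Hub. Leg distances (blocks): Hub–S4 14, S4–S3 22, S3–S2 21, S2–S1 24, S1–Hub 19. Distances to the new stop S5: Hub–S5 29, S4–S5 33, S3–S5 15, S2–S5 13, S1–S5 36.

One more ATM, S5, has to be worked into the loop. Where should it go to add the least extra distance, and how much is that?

Insertion cost between consecutive stops i–j is d(i,S5) + d(S5,j) − d(i,j):
  between Hub and S4: 29 + 33 − 14 = 48
  between S4 and S3: 33 + 15 − 22 = 26
  between S3 and S2: 15 + 13 − 21 = 7
  between S2 and S1: 13 + 36 − 24 = 25
  between S1 and Hub: 36 + 29 − 19 = 46
Cheapest insertion is between S3 and S2, adding 7.
New total = 100 + 7 = 107.

+7 blocks — insert S5 between S3 and S2.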